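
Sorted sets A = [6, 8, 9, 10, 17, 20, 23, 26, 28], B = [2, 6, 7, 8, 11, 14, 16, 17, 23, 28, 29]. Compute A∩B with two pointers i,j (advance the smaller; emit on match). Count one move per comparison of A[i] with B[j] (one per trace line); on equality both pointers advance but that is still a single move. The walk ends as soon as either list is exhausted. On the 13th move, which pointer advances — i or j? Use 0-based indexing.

i

i=0 j=0: 6>2, j++
i=0 j=1: 6==6 emit, i++,j++
i=1 j=2: 8>7, j++
i=1 j=3: 8==8 emit, i++,j++
i=2 j=4: 9<11, i++
i=3 j=4: 10<11, i++
i=4 j=4: 17>11, j++
i=4 j=5: 17>14, j++
i=4 j=6: 17>16, j++
i=4 j=7: 17==17 emit, i++,j++
i=5 j=8: 20<23, i++
i=6 j=8: 23==23 emit, i++,j++
i=7 j=9: 26<28, i++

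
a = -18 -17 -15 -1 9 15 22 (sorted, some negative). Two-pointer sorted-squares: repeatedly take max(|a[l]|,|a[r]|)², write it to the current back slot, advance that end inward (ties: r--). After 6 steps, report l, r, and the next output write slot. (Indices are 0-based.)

[0,6] |-18|<=|22| out[6]=484 → r--
[0,5] |-18|>|15| out[5]=324 → l++
[1,5] |-17|>|15| out[4]=289 → l++
[2,5] |-15|<=|15| out[3]=225 → r--
[2,4] |-15|>|9| out[2]=225 → l++
[3,4] |-1|<=|9| out[1]=81 → r--

l=3, r=3, next write slot=0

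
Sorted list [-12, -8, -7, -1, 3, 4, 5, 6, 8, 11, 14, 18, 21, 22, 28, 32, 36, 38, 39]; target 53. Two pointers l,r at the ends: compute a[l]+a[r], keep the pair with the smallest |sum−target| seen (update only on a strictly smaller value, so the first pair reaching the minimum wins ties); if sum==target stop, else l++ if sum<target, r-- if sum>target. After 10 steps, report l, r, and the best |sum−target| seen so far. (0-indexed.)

[0,18] -12+39=27 d=26 * → l++
[1,18] -8+39=31 d=22 * → l++
[2,18] -7+39=32 d=21 * → l++
[3,18] -1+39=38 d=15 * → l++
[4,18] 3+39=42 d=11 * → l++
[5,18] 4+39=43 d=10 * → l++
[6,18] 5+39=44 d=9 * → l++
[7,18] 6+39=45 d=8 * → l++
[8,18] 8+39=47 d=6 * → l++
[9,18] 11+39=50 d=3 * → l++

l=10, r=18, best |Δ|=3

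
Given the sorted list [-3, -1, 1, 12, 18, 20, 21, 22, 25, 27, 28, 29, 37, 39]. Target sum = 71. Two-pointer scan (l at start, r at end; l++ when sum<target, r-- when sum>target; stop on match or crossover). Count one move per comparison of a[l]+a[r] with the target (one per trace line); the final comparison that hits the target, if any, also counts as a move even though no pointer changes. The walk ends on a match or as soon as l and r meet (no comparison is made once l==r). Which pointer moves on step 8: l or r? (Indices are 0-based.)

l

[0,13] -3+39=36 <71 → l++
[1,13] -1+39=38 <71 → l++
[2,13] 1+39=40 <71 → l++
[3,13] 12+39=51 <71 → l++
[4,13] 18+39=57 <71 → l++
[5,13] 20+39=59 <71 → l++
[6,13] 21+39=60 <71 → l++
[7,13] 22+39=61 <71 → l++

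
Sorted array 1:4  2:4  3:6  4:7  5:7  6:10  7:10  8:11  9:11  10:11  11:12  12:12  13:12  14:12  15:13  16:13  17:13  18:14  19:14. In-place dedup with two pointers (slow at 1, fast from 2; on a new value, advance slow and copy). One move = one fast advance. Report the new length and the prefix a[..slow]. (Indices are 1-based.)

slow=1 fast=2: a[fast]=4=a[slow] dup, fast++
slow=1 fast=3: a[fast]=6≠a[slow]=4 write a[2]=6, slow++,fast++
slow=2 fast=4: a[fast]=7≠a[slow]=6 write a[3]=7, slow++,fast++
slow=3 fast=5: a[fast]=7=a[slow] dup, fast++
slow=3 fast=6: a[fast]=10≠a[slow]=7 write a[4]=10, slow++,fast++
slow=4 fast=7: a[fast]=10=a[slow] dup, fast++
slow=4 fast=8: a[fast]=11≠a[slow]=10 write a[5]=11, slow++,fast++
slow=5 fast=9: a[fast]=11=a[slow] dup, fast++
slow=5 fast=10: a[fast]=11=a[slow] dup, fast++
slow=5 fast=11: a[fast]=12≠a[slow]=11 write a[6]=12, slow++,fast++
slow=6 fast=12: a[fast]=12=a[slow] dup, fast++
slow=6 fast=13: a[fast]=12=a[slow] dup, fast++
slow=6 fast=14: a[fast]=12=a[slow] dup, fast++
slow=6 fast=15: a[fast]=13≠a[slow]=12 write a[7]=13, slow++,fast++
slow=7 fast=16: a[fast]=13=a[slow] dup, fast++
slow=7 fast=17: a[fast]=13=a[slow] dup, fast++
slow=7 fast=18: a[fast]=14≠a[slow]=13 write a[8]=14, slow++,fast++
slow=8 fast=19: a[fast]=14=a[slow] dup, fast++

length 8; prefix = [4, 6, 7, 10, 11, 12, 13, 14]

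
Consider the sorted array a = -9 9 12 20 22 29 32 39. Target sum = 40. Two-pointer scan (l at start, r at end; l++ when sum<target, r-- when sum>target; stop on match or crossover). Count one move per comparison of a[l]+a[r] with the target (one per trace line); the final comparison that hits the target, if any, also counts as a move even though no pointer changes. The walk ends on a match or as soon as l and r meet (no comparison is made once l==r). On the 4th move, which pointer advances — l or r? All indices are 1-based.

l

[1,8] -9+39=30 <40 → l++
[2,8] 9+39=48 >40 → r--
[2,7] 9+32=41 >40 → r--
[2,6] 9+29=38 <40 → l++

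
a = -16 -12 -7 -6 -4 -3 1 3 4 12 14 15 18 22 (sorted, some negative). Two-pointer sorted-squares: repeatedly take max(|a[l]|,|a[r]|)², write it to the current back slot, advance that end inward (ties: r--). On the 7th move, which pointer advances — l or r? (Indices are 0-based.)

l

[0,13] |-16|<=|22| out[13]=484 → r--
[0,12] |-16|<=|18| out[12]=324 → r--
[0,11] |-16|>|15| out[11]=256 → l++
[1,11] |-12|<=|15| out[10]=225 → r--
[1,10] |-12|<=|14| out[9]=196 → r--
[1,9] |-12|<=|12| out[8]=144 → r--
[1,8] |-12|>|4| out[7]=144 → l++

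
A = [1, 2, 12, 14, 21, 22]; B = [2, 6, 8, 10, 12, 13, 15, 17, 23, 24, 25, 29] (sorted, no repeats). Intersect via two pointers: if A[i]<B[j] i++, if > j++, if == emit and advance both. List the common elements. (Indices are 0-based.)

intersection = [2, 12]

[i=0,j=0] 1<2 → i++
[i=1,j=0] 2==2 emit → i++,j++
[i=2,j=1] 12>6 → j++
[i=2,j=2] 12>8 → j++
[i=2,j=3] 12>10 → j++
[i=2,j=4] 12==12 emit → i++,j++
[i=3,j=5] 14>13 → j++
[i=3,j=6] 14<15 → i++
[i=4,j=6] 21>15 → j++
[i=4,j=7] 21>17 → j++
[i=4,j=8] 21<23 → i++
[i=5,j=8] 22<23 → i++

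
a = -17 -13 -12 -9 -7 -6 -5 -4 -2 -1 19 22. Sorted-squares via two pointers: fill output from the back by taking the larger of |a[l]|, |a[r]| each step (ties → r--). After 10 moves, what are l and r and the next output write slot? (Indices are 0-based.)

l=0 r=11: |-17|<=|22| out[11]=484, r--
l=0 r=10: |-17|<=|19| out[10]=361, r--
l=0 r=9: |-17|>|-1| out[9]=289, l++
l=1 r=9: |-13|>|-1| out[8]=169, l++
l=2 r=9: |-12|>|-1| out[7]=144, l++
l=3 r=9: |-9|>|-1| out[6]=81, l++
l=4 r=9: |-7|>|-1| out[5]=49, l++
l=5 r=9: |-6|>|-1| out[4]=36, l++
l=6 r=9: |-5|>|-1| out[3]=25, l++
l=7 r=9: |-4|>|-1| out[2]=16, l++

l=8, r=9, next write slot=1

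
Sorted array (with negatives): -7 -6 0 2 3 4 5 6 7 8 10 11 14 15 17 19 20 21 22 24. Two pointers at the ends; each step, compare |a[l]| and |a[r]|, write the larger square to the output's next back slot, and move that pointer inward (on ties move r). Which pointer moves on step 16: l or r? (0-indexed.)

l=0 r=19: |-7|<=|24| out[19]=576, r--
l=0 r=18: |-7|<=|22| out[18]=484, r--
l=0 r=17: |-7|<=|21| out[17]=441, r--
l=0 r=16: |-7|<=|20| out[16]=400, r--
l=0 r=15: |-7|<=|19| out[15]=361, r--
l=0 r=14: |-7|<=|17| out[14]=289, r--
l=0 r=13: |-7|<=|15| out[13]=225, r--
l=0 r=12: |-7|<=|14| out[12]=196, r--
l=0 r=11: |-7|<=|11| out[11]=121, r--
l=0 r=10: |-7|<=|10| out[10]=100, r--
l=0 r=9: |-7|<=|8| out[9]=64, r--
l=0 r=8: |-7|<=|7| out[8]=49, r--
l=0 r=7: |-7|>|6| out[7]=49, l++
l=1 r=7: |-6|<=|6| out[6]=36, r--
l=1 r=6: |-6|>|5| out[5]=36, l++
l=2 r=6: |0|<=|5| out[4]=25, r--

r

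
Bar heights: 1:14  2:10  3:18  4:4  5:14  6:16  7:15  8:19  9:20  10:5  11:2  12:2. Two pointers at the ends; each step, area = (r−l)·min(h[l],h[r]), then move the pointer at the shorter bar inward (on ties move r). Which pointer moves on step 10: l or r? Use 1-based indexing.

l

[1,12] min(14,2)*11=22 best=22 * → r--
[1,11] min(14,2)*10=20 best=22 → r--
[1,10] min(14,5)*9=45 best=45 * → r--
[1,9] min(14,20)*8=112 best=112 * → l++
[2,9] min(10,20)*7=70 best=112 → l++
[3,9] min(18,20)*6=108 best=112 → l++
[4,9] min(4,20)*5=20 best=112 → l++
[5,9] min(14,20)*4=56 best=112 → l++
[6,9] min(16,20)*3=48 best=112 → l++
[7,9] min(15,20)*2=30 best=112 → l++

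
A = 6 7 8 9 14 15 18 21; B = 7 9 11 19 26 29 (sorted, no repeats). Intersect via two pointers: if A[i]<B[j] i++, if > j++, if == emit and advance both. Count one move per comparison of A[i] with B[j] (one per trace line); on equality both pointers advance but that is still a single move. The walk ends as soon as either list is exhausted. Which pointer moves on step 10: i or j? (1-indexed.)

i

[i=1,j=1] 6<7 → i++
[i=2,j=1] 7==7 emit → i++,j++
[i=3,j=2] 8<9 → i++
[i=4,j=2] 9==9 emit → i++,j++
[i=5,j=3] 14>11 → j++
[i=5,j=4] 14<19 → i++
[i=6,j=4] 15<19 → i++
[i=7,j=4] 18<19 → i++
[i=8,j=4] 21>19 → j++
[i=8,j=5] 21<26 → i++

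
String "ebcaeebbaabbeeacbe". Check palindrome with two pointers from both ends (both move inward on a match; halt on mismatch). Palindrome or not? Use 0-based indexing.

[0,17] 'e'=='e' → l++,r--
[1,16] 'b'=='b' → l++,r--
[2,15] 'c'=='c' → l++,r--
[3,14] 'a'=='a' → l++,r--
[4,13] 'e'=='e' → l++,r--
[5,12] 'e'=='e' → l++,r--
[6,11] 'b'=='b' → l++,r--
[7,10] 'b'=='b' → l++,r--
[8,9] 'a'=='a' → l++,r--

palindrome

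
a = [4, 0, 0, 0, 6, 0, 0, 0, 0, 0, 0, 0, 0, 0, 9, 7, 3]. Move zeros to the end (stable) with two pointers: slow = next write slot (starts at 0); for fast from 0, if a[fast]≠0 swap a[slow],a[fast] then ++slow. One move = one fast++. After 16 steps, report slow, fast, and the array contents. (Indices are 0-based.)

slow=0 fast=0: a[fast]=4≠0 swap→a[0]=4, slow++,fast++
slow=1 fast=1: a[fast]=0, fast++
slow=1 fast=2: a[fast]=0, fast++
slow=1 fast=3: a[fast]=0, fast++
slow=1 fast=4: a[fast]=6≠0 swap→a[1]=6, slow++,fast++
slow=2 fast=5: a[fast]=0, fast++
slow=2 fast=6: a[fast]=0, fast++
slow=2 fast=7: a[fast]=0, fast++
slow=2 fast=8: a[fast]=0, fast++
slow=2 fast=9: a[fast]=0, fast++
slow=2 fast=10: a[fast]=0, fast++
slow=2 fast=11: a[fast]=0, fast++
slow=2 fast=12: a[fast]=0, fast++
slow=2 fast=13: a[fast]=0, fast++
slow=2 fast=14: a[fast]=9≠0 swap→a[2]=9, slow++,fast++
slow=3 fast=15: a[fast]=7≠0 swap→a[3]=7, slow++,fast++

slow=4, fast=16, a=[4, 6, 9, 7, 0, 0, 0, 0, 0, 0, 0, 0, 0, 0, 0, 0, 3]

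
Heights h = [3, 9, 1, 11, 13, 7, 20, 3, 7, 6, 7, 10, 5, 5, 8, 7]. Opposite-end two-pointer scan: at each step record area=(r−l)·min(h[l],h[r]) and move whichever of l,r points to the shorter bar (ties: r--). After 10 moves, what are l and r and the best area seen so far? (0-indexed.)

l=3, r=8, best area=104

l=0 r=15: min(3,7)*15=45 best=45 *, l++
l=1 r=15: min(9,7)*14=98 best=98 *, r--
l=1 r=14: min(9,8)*13=104 best=104 *, r--
l=1 r=13: min(9,5)*12=60 best=104, r--
l=1 r=12: min(9,5)*11=55 best=104, r--
l=1 r=11: min(9,10)*10=90 best=104, l++
l=2 r=11: min(1,10)*9=9 best=104, l++
l=3 r=11: min(11,10)*8=80 best=104, r--
l=3 r=10: min(11,7)*7=49 best=104, r--
l=3 r=9: min(11,6)*6=36 best=104, r--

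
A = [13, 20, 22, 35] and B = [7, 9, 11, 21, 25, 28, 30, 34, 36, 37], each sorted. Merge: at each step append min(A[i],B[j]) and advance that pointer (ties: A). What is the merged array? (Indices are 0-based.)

[i=0,j=0] A[i]=13>B[j]=7 take 7 → j++
[i=0,j=1] A[i]=13>B[j]=9 take 9 → j++
[i=0,j=2] A[i]=13>B[j]=11 take 11 → j++
[i=0,j=3] A[i]=13<=B[j]=21 take 13 → i++
[i=1,j=3] A[i]=20<=B[j]=21 take 20 → i++
[i=2,j=3] A[i]=22>B[j]=21 take 21 → j++
[i=2,j=4] A[i]=22<=B[j]=25 take 22 → i++
[i=3,j=4] A[i]=35>B[j]=25 take 25 → j++
[i=3,j=5] A[i]=35>B[j]=28 take 28 → j++
[i=3,j=6] A[i]=35>B[j]=30 take 30 → j++
[i=3,j=7] A[i]=35>B[j]=34 take 34 → j++
[i=3,j=8] A[i]=35<=B[j]=36 take 35 → i++
[i=4,j=8] A done, take B[j]=36 → j++
[i=4,j=9] A done, take B[j]=37 → j++

[7, 9, 11, 13, 20, 21, 22, 25, 28, 30, 34, 35, 36, 37]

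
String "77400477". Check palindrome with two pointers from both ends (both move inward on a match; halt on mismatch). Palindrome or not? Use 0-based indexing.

[0,7] '7'=='7' → l++,r--
[1,6] '7'=='7' → l++,r--
[2,5] '4'=='4' → l++,r--
[3,4] '0'=='0' → l++,r--

palindrome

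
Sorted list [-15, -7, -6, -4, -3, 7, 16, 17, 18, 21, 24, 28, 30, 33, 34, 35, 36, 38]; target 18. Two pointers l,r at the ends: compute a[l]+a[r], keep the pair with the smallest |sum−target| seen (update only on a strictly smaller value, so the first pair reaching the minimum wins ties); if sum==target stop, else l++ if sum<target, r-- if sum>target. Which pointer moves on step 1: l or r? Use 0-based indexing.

l=0 r=17: -15+38=23 d=5 *, r--

r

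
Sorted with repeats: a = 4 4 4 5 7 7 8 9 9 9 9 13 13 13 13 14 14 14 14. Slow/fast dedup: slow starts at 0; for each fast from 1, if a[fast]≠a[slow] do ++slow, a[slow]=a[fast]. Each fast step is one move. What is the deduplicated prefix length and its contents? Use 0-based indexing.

length 7; prefix = [4, 5, 7, 8, 9, 13, 14]

slow=0 fast=1: a[fast]=4=a[slow] dup, fast++
slow=0 fast=2: a[fast]=4=a[slow] dup, fast++
slow=0 fast=3: a[fast]=5≠a[slow]=4 write a[1]=5, slow++,fast++
slow=1 fast=4: a[fast]=7≠a[slow]=5 write a[2]=7, slow++,fast++
slow=2 fast=5: a[fast]=7=a[slow] dup, fast++
slow=2 fast=6: a[fast]=8≠a[slow]=7 write a[3]=8, slow++,fast++
slow=3 fast=7: a[fast]=9≠a[slow]=8 write a[4]=9, slow++,fast++
slow=4 fast=8: a[fast]=9=a[slow] dup, fast++
slow=4 fast=9: a[fast]=9=a[slow] dup, fast++
slow=4 fast=10: a[fast]=9=a[slow] dup, fast++
slow=4 fast=11: a[fast]=13≠a[slow]=9 write a[5]=13, slow++,fast++
slow=5 fast=12: a[fast]=13=a[slow] dup, fast++
slow=5 fast=13: a[fast]=13=a[slow] dup, fast++
slow=5 fast=14: a[fast]=13=a[slow] dup, fast++
slow=5 fast=15: a[fast]=14≠a[slow]=13 write a[6]=14, slow++,fast++
slow=6 fast=16: a[fast]=14=a[slow] dup, fast++
slow=6 fast=17: a[fast]=14=a[slow] dup, fast++
slow=6 fast=18: a[fast]=14=a[slow] dup, fast++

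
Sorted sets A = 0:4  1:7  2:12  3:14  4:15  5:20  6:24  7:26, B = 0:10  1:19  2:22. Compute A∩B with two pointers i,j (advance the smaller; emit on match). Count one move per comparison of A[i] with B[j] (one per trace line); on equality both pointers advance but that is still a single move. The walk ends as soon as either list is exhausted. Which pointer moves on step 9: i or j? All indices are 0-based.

j

[i=0,j=0] 4<10 → i++
[i=1,j=0] 7<10 → i++
[i=2,j=0] 12>10 → j++
[i=2,j=1] 12<19 → i++
[i=3,j=1] 14<19 → i++
[i=4,j=1] 15<19 → i++
[i=5,j=1] 20>19 → j++
[i=5,j=2] 20<22 → i++
[i=6,j=2] 24>22 → j++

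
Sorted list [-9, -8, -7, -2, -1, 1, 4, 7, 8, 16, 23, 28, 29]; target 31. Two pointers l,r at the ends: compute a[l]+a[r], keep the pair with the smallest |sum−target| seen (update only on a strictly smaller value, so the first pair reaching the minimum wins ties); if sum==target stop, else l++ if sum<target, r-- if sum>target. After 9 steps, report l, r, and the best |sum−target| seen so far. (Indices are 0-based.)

l=0 r=12: -9+29=20 d=11 *, l++
l=1 r=12: -8+29=21 d=10 *, l++
l=2 r=12: -7+29=22 d=9 *, l++
l=3 r=12: -2+29=27 d=4 *, l++
l=4 r=12: -1+29=28 d=3 *, l++
l=5 r=12: 1+29=30 d=1 *, l++
l=6 r=12: 4+29=33 d=2, r--
l=6 r=11: 4+28=32 d=1, r--
l=6 r=10: 4+23=27 d=4, l++

l=7, r=10, best |Δ|=1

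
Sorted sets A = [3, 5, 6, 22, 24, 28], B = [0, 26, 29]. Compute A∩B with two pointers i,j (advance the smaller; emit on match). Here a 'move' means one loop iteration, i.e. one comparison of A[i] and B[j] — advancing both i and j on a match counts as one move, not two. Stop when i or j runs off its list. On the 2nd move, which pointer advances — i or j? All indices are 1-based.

i

[i=1,j=1] 3>0 → j++
[i=1,j=2] 3<26 → i++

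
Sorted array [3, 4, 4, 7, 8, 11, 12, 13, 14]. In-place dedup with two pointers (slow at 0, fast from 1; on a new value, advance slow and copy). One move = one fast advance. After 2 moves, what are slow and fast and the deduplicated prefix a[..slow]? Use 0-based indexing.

slow=1, fast=3, prefix=[3, 4]

slow=0 fast=1: a[fast]=4≠a[slow]=3 write a[1]=4, slow++,fast++
slow=1 fast=2: a[fast]=4=a[slow] dup, fast++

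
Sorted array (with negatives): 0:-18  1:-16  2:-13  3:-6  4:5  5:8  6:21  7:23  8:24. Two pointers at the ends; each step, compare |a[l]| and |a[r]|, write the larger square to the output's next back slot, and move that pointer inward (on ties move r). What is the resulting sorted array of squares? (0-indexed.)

[25, 36, 64, 169, 256, 324, 441, 529, 576]

[0,8] |-18|<=|24| out[8]=576 → r--
[0,7] |-18|<=|23| out[7]=529 → r--
[0,6] |-18|<=|21| out[6]=441 → r--
[0,5] |-18|>|8| out[5]=324 → l++
[1,5] |-16|>|8| out[4]=256 → l++
[2,5] |-13|>|8| out[3]=169 → l++
[3,5] |-6|<=|8| out[2]=64 → r--
[3,4] |-6|>|5| out[1]=36 → l++
[4,4] |5|<=|5| out[0]=25 → r--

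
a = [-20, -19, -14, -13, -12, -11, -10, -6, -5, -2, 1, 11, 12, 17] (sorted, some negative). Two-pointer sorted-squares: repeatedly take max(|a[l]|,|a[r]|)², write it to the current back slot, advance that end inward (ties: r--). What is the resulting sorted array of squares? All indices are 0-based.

l=0 r=13: |-20|>|17| out[13]=400, l++
l=1 r=13: |-19|>|17| out[12]=361, l++
l=2 r=13: |-14|<=|17| out[11]=289, r--
l=2 r=12: |-14|>|12| out[10]=196, l++
l=3 r=12: |-13|>|12| out[9]=169, l++
l=4 r=12: |-12|<=|12| out[8]=144, r--
l=4 r=11: |-12|>|11| out[7]=144, l++
l=5 r=11: |-11|<=|11| out[6]=121, r--
l=5 r=10: |-11|>|1| out[5]=121, l++
l=6 r=10: |-10|>|1| out[4]=100, l++
l=7 r=10: |-6|>|1| out[3]=36, l++
l=8 r=10: |-5|>|1| out[2]=25, l++
l=9 r=10: |-2|>|1| out[1]=4, l++
l=10 r=10: |1|<=|1| out[0]=1, r--

[1, 4, 25, 36, 100, 121, 121, 144, 144, 169, 196, 289, 361, 400]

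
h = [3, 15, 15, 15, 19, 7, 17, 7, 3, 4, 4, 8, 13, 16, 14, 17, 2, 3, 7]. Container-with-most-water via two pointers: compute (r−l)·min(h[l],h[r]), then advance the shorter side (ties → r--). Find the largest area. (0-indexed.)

max area = 210

l=0 r=18: min(3,7)*18=54 best=54 *, l++
l=1 r=18: min(15,7)*17=119 best=119 *, r--
l=1 r=17: min(15,3)*16=48 best=119, r--
l=1 r=16: min(15,2)*15=30 best=119, r--
l=1 r=15: min(15,17)*14=210 best=210 *, l++
l=2 r=15: min(15,17)*13=195 best=210, l++
l=3 r=15: min(15,17)*12=180 best=210, l++
l=4 r=15: min(19,17)*11=187 best=210, r--
l=4 r=14: min(19,14)*10=140 best=210, r--
l=4 r=13: min(19,16)*9=144 best=210, r--
l=4 r=12: min(19,13)*8=104 best=210, r--
l=4 r=11: min(19,8)*7=56 best=210, r--
l=4 r=10: min(19,4)*6=24 best=210, r--
l=4 r=9: min(19,4)*5=20 best=210, r--
l=4 r=8: min(19,3)*4=12 best=210, r--
l=4 r=7: min(19,7)*3=21 best=210, r--
l=4 r=6: min(19,17)*2=34 best=210, r--
l=4 r=5: min(19,7)*1=7 best=210, r--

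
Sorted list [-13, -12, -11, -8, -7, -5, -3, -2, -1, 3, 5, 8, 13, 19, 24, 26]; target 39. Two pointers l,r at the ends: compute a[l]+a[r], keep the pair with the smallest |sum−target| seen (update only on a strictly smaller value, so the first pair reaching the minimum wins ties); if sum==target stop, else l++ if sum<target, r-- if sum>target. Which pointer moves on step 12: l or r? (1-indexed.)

l

[1,16] -13+26=13 d=26 * → l++
[2,16] -12+26=14 d=25 * → l++
[3,16] -11+26=15 d=24 * → l++
[4,16] -8+26=18 d=21 * → l++
[5,16] -7+26=19 d=20 * → l++
[6,16] -5+26=21 d=18 * → l++
[7,16] -3+26=23 d=16 * → l++
[8,16] -2+26=24 d=15 * → l++
[9,16] -1+26=25 d=14 * → l++
[10,16] 3+26=29 d=10 * → l++
[11,16] 5+26=31 d=8 * → l++
[12,16] 8+26=34 d=5 * → l++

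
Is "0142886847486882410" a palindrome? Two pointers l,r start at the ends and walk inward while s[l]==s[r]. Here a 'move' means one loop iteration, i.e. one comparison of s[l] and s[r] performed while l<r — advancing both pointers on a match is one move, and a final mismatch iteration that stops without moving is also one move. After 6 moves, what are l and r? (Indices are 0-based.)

l=6, r=12

l=0 r=18: '0'=='0', l++,r--
l=1 r=17: '1'=='1', l++,r--
l=2 r=16: '4'=='4', l++,r--
l=3 r=15: '2'=='2', l++,r--
l=4 r=14: '8'=='8', l++,r--
l=5 r=13: '8'=='8', l++,r--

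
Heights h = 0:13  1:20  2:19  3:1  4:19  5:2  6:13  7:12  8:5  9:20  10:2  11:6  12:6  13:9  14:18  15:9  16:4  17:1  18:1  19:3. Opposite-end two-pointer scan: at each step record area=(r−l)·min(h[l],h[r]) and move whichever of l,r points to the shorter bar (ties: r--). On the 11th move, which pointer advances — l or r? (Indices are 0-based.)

[0,19] min(13,3)*19=57 best=57 * → r--
[0,18] min(13,1)*18=18 best=57 → r--
[0,17] min(13,1)*17=17 best=57 → r--
[0,16] min(13,4)*16=64 best=64 * → r--
[0,15] min(13,9)*15=135 best=135 * → r--
[0,14] min(13,18)*14=182 best=182 * → l++
[1,14] min(20,18)*13=234 best=234 * → r--
[1,13] min(20,9)*12=108 best=234 → r--
[1,12] min(20,6)*11=66 best=234 → r--
[1,11] min(20,6)*10=60 best=234 → r--
[1,10] min(20,2)*9=18 best=234 → r--

r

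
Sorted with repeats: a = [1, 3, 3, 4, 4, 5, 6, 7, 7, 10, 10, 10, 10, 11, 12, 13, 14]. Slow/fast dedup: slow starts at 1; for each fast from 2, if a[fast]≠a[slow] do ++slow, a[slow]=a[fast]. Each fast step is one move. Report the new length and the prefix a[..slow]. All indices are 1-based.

length 11; prefix = [1, 3, 4, 5, 6, 7, 10, 11, 12, 13, 14]

(s=1,f=2) a[fast]=3≠a[slow]=1 write a[2]=3 → slow++,fast++
(s=2,f=3) a[fast]=3=a[slow] dup → fast++
(s=2,f=4) a[fast]=4≠a[slow]=3 write a[3]=4 → slow++,fast++
(s=3,f=5) a[fast]=4=a[slow] dup → fast++
(s=3,f=6) a[fast]=5≠a[slow]=4 write a[4]=5 → slow++,fast++
(s=4,f=7) a[fast]=6≠a[slow]=5 write a[5]=6 → slow++,fast++
(s=5,f=8) a[fast]=7≠a[slow]=6 write a[6]=7 → slow++,fast++
(s=6,f=9) a[fast]=7=a[slow] dup → fast++
(s=6,f=10) a[fast]=10≠a[slow]=7 write a[7]=10 → slow++,fast++
(s=7,f=11) a[fast]=10=a[slow] dup → fast++
(s=7,f=12) a[fast]=10=a[slow] dup → fast++
(s=7,f=13) a[fast]=10=a[slow] dup → fast++
(s=7,f=14) a[fast]=11≠a[slow]=10 write a[8]=11 → slow++,fast++
(s=8,f=15) a[fast]=12≠a[slow]=11 write a[9]=12 → slow++,fast++
(s=9,f=16) a[fast]=13≠a[slow]=12 write a[10]=13 → slow++,fast++
(s=10,f=17) a[fast]=14≠a[slow]=13 write a[11]=14 → slow++,fast++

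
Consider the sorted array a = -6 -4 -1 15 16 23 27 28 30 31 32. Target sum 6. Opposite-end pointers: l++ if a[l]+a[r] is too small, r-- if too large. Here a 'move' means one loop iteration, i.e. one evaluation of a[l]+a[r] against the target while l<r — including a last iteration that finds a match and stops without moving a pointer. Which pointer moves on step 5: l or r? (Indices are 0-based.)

r

[0,10] -6+32=26 >6 → r--
[0,9] -6+31=25 >6 → r--
[0,8] -6+30=24 >6 → r--
[0,7] -6+28=22 >6 → r--
[0,6] -6+27=21 >6 → r--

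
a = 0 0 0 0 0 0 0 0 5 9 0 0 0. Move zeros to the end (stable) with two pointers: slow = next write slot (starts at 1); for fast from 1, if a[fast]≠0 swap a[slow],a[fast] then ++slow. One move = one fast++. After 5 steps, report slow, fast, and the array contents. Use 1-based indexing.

slow=1, fast=6, a=[0, 0, 0, 0, 0, 0, 0, 0, 5, 9, 0, 0, 0]

slow=1 fast=1: a[fast]=0, fast++
slow=1 fast=2: a[fast]=0, fast++
slow=1 fast=3: a[fast]=0, fast++
slow=1 fast=4: a[fast]=0, fast++
slow=1 fast=5: a[fast]=0, fast++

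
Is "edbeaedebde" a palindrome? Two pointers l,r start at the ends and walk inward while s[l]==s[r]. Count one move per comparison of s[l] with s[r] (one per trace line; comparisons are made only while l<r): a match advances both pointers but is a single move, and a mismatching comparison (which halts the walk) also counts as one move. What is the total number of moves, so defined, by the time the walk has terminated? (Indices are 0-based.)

5 moves

l=0 r=10: 'e'=='e', l++,r--
l=1 r=9: 'd'=='d', l++,r--
l=2 r=8: 'b'=='b', l++,r--
l=3 r=7: 'e'=='e', l++,r--
l=4 r=6: 'a'!='d', stop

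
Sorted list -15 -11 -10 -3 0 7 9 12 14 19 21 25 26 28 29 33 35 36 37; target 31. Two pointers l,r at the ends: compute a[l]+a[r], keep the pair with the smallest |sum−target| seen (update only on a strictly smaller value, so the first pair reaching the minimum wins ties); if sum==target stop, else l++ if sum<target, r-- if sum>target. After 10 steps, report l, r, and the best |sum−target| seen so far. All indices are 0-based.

l=0 r=18: -15+37=22 d=9 *, l++
l=1 r=18: -11+37=26 d=5 *, l++
l=2 r=18: -10+37=27 d=4 *, l++
l=3 r=18: -3+37=34 d=3 *, r--
l=3 r=17: -3+36=33 d=2 *, r--
l=3 r=16: -3+35=32 d=1 *, r--
l=3 r=15: -3+33=30 d=1, l++
l=4 r=15: 0+33=33 d=2, r--
l=4 r=14: 0+29=29 d=2, l++
l=5 r=14: 7+29=36 d=5, r--

l=5, r=13, best |Δ|=1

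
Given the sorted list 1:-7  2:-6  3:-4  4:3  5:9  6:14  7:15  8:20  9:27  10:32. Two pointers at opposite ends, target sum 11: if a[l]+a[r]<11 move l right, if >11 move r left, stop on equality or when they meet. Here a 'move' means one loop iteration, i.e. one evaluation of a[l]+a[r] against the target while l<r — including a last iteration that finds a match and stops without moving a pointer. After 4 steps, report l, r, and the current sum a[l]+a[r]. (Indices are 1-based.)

[1,10] -7+32=25 >11 → r--
[1,9] -7+27=20 >11 → r--
[1,8] -7+20=13 >11 → r--
[1,7] -7+15=8 <11 → l++

l=2, r=7, sum=9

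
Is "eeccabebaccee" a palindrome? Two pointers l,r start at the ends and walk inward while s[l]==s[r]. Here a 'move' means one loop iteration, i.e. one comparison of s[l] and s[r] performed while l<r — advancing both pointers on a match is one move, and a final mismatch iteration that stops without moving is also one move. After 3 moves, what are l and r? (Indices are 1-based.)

l=4, r=10

l=1 r=13: 'e'=='e', l++,r--
l=2 r=12: 'e'=='e', l++,r--
l=3 r=11: 'c'=='c', l++,r--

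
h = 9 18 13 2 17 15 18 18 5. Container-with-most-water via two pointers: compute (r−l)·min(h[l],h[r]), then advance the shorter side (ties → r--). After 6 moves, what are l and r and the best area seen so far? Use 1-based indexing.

l=2, r=4, best area=108

l=1 r=9: min(9,5)*8=40 best=40 *, r--
l=1 r=8: min(9,18)*7=63 best=63 *, l++
l=2 r=8: min(18,18)*6=108 best=108 *, r--
l=2 r=7: min(18,18)*5=90 best=108, r--
l=2 r=6: min(18,15)*4=60 best=108, r--
l=2 r=5: min(18,17)*3=51 best=108, r--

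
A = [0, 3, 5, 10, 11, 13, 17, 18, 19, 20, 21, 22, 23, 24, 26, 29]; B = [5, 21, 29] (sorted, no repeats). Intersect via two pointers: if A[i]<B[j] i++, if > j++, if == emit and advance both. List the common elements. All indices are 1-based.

intersection = [5, 21, 29]

i=1 j=1: 0<5, i++
i=2 j=1: 3<5, i++
i=3 j=1: 5==5 emit, i++,j++
i=4 j=2: 10<21, i++
i=5 j=2: 11<21, i++
i=6 j=2: 13<21, i++
i=7 j=2: 17<21, i++
i=8 j=2: 18<21, i++
i=9 j=2: 19<21, i++
i=10 j=2: 20<21, i++
i=11 j=2: 21==21 emit, i++,j++
i=12 j=3: 22<29, i++
i=13 j=3: 23<29, i++
i=14 j=3: 24<29, i++
i=15 j=3: 26<29, i++
i=16 j=3: 29==29 emit, i++,j++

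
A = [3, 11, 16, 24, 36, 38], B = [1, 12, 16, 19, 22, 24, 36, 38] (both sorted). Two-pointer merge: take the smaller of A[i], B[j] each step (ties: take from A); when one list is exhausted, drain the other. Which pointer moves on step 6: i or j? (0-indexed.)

i=0 j=0: A[i]=3>B[j]=1 take 1, j++
i=0 j=1: A[i]=3<=B[j]=12 take 3, i++
i=1 j=1: A[i]=11<=B[j]=12 take 11, i++
i=2 j=1: A[i]=16>B[j]=12 take 12, j++
i=2 j=2: A[i]=16<=B[j]=16 take 16, i++
i=3 j=2: A[i]=24>B[j]=16 take 16, j++

j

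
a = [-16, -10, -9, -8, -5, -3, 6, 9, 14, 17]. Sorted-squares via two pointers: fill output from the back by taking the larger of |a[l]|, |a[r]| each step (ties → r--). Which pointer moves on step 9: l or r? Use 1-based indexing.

l

l=1 r=10: |-16|<=|17| out[10]=289, r--
l=1 r=9: |-16|>|14| out[9]=256, l++
l=2 r=9: |-10|<=|14| out[8]=196, r--
l=2 r=8: |-10|>|9| out[7]=100, l++
l=3 r=8: |-9|<=|9| out[6]=81, r--
l=3 r=7: |-9|>|6| out[5]=81, l++
l=4 r=7: |-8|>|6| out[4]=64, l++
l=5 r=7: |-5|<=|6| out[3]=36, r--
l=5 r=6: |-5|>|-3| out[2]=25, l++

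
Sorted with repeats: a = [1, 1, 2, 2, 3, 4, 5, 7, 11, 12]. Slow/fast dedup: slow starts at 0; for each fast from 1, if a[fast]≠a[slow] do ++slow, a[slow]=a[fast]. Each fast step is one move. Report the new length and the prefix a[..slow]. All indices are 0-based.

length 8; prefix = [1, 2, 3, 4, 5, 7, 11, 12]

slow=0 fast=1: a[fast]=1=a[slow] dup, fast++
slow=0 fast=2: a[fast]=2≠a[slow]=1 write a[1]=2, slow++,fast++
slow=1 fast=3: a[fast]=2=a[slow] dup, fast++
slow=1 fast=4: a[fast]=3≠a[slow]=2 write a[2]=3, slow++,fast++
slow=2 fast=5: a[fast]=4≠a[slow]=3 write a[3]=4, slow++,fast++
slow=3 fast=6: a[fast]=5≠a[slow]=4 write a[4]=5, slow++,fast++
slow=4 fast=7: a[fast]=7≠a[slow]=5 write a[5]=7, slow++,fast++
slow=5 fast=8: a[fast]=11≠a[slow]=7 write a[6]=11, slow++,fast++
slow=6 fast=9: a[fast]=12≠a[slow]=11 write a[7]=12, slow++,fast++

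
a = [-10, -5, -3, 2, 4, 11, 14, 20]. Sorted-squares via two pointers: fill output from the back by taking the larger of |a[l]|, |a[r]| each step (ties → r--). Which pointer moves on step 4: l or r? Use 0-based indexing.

l=0 r=7: |-10|<=|20| out[7]=400, r--
l=0 r=6: |-10|<=|14| out[6]=196, r--
l=0 r=5: |-10|<=|11| out[5]=121, r--
l=0 r=4: |-10|>|4| out[4]=100, l++

l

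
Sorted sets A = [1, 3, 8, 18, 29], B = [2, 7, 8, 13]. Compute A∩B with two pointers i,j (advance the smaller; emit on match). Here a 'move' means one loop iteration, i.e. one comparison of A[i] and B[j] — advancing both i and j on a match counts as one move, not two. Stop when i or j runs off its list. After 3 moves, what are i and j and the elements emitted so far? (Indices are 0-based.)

[i=0,j=0] 1<2 → i++
[i=1,j=0] 3>2 → j++
[i=1,j=1] 3<7 → i++

i=2, j=1, emitted=[]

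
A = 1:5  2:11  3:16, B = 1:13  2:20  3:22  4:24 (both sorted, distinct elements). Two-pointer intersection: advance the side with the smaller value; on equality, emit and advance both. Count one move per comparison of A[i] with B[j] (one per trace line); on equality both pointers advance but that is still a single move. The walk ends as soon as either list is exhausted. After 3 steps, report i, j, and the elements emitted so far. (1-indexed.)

[i=1,j=1] 5<13 → i++
[i=2,j=1] 11<13 → i++
[i=3,j=1] 16>13 → j++

i=3, j=2, emitted=[]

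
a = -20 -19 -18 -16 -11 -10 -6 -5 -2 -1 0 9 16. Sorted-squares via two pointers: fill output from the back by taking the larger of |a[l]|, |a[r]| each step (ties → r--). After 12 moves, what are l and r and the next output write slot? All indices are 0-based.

l=10, r=10, next write slot=0

[0,12] |-20|>|16| out[12]=400 → l++
[1,12] |-19|>|16| out[11]=361 → l++
[2,12] |-18|>|16| out[10]=324 → l++
[3,12] |-16|<=|16| out[9]=256 → r--
[3,11] |-16|>|9| out[8]=256 → l++
[4,11] |-11|>|9| out[7]=121 → l++
[5,11] |-10|>|9| out[6]=100 → l++
[6,11] |-6|<=|9| out[5]=81 → r--
[6,10] |-6|>|0| out[4]=36 → l++
[7,10] |-5|>|0| out[3]=25 → l++
[8,10] |-2|>|0| out[2]=4 → l++
[9,10] |-1|>|0| out[1]=1 → l++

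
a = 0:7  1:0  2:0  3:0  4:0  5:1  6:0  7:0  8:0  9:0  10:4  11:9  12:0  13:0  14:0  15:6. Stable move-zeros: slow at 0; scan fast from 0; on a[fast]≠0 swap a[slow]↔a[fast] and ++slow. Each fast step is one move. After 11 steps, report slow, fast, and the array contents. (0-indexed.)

slow=3, fast=11, a=[7, 1, 4, 0, 0, 0, 0, 0, 0, 0, 0, 9, 0, 0, 0, 6]

slow=0 fast=0: a[fast]=7≠0 swap→a[0]=7, slow++,fast++
slow=1 fast=1: a[fast]=0, fast++
slow=1 fast=2: a[fast]=0, fast++
slow=1 fast=3: a[fast]=0, fast++
slow=1 fast=4: a[fast]=0, fast++
slow=1 fast=5: a[fast]=1≠0 swap→a[1]=1, slow++,fast++
slow=2 fast=6: a[fast]=0, fast++
slow=2 fast=7: a[fast]=0, fast++
slow=2 fast=8: a[fast]=0, fast++
slow=2 fast=9: a[fast]=0, fast++
slow=2 fast=10: a[fast]=4≠0 swap→a[2]=4, slow++,fast++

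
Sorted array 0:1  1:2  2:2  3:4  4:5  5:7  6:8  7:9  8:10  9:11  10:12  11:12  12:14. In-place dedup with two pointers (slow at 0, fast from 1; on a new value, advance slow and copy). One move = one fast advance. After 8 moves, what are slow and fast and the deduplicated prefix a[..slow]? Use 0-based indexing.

(s=0,f=1) a[fast]=2≠a[slow]=1 write a[1]=2 → slow++,fast++
(s=1,f=2) a[fast]=2=a[slow] dup → fast++
(s=1,f=3) a[fast]=4≠a[slow]=2 write a[2]=4 → slow++,fast++
(s=2,f=4) a[fast]=5≠a[slow]=4 write a[3]=5 → slow++,fast++
(s=3,f=5) a[fast]=7≠a[slow]=5 write a[4]=7 → slow++,fast++
(s=4,f=6) a[fast]=8≠a[slow]=7 write a[5]=8 → slow++,fast++
(s=5,f=7) a[fast]=9≠a[slow]=8 write a[6]=9 → slow++,fast++
(s=6,f=8) a[fast]=10≠a[slow]=9 write a[7]=10 → slow++,fast++

slow=7, fast=9, prefix=[1, 2, 4, 5, 7, 8, 9, 10]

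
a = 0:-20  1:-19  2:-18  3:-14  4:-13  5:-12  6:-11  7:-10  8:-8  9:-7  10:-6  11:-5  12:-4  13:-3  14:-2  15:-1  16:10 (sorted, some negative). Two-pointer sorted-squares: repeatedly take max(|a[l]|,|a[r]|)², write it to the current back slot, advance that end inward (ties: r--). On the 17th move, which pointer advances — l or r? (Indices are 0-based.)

[0,16] |-20|>|10| out[16]=400 → l++
[1,16] |-19|>|10| out[15]=361 → l++
[2,16] |-18|>|10| out[14]=324 → l++
[3,16] |-14|>|10| out[13]=196 → l++
[4,16] |-13|>|10| out[12]=169 → l++
[5,16] |-12|>|10| out[11]=144 → l++
[6,16] |-11|>|10| out[10]=121 → l++
[7,16] |-10|<=|10| out[9]=100 → r--
[7,15] |-10|>|-1| out[8]=100 → l++
[8,15] |-8|>|-1| out[7]=64 → l++
[9,15] |-7|>|-1| out[6]=49 → l++
[10,15] |-6|>|-1| out[5]=36 → l++
[11,15] |-5|>|-1| out[4]=25 → l++
[12,15] |-4|>|-1| out[3]=16 → l++
[13,15] |-3|>|-1| out[2]=9 → l++
[14,15] |-2|>|-1| out[1]=4 → l++
[15,15] |-1|<=|-1| out[0]=1 → r--

r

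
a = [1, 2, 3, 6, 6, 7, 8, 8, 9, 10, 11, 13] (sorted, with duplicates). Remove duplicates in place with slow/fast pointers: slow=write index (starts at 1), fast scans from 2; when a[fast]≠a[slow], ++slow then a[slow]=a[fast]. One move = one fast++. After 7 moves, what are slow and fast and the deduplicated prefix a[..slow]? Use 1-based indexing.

slow=1 fast=2: a[fast]=2≠a[slow]=1 write a[2]=2, slow++,fast++
slow=2 fast=3: a[fast]=3≠a[slow]=2 write a[3]=3, slow++,fast++
slow=3 fast=4: a[fast]=6≠a[slow]=3 write a[4]=6, slow++,fast++
slow=4 fast=5: a[fast]=6=a[slow] dup, fast++
slow=4 fast=6: a[fast]=7≠a[slow]=6 write a[5]=7, slow++,fast++
slow=5 fast=7: a[fast]=8≠a[slow]=7 write a[6]=8, slow++,fast++
slow=6 fast=8: a[fast]=8=a[slow] dup, fast++

slow=6, fast=9, prefix=[1, 2, 3, 6, 7, 8]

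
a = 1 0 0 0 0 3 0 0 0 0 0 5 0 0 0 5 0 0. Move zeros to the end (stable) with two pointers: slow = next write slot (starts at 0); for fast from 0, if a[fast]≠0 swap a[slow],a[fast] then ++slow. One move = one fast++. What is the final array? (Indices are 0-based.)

slow=0 fast=0: a[fast]=1≠0 swap→a[0]=1, slow++,fast++
slow=1 fast=1: a[fast]=0, fast++
slow=1 fast=2: a[fast]=0, fast++
slow=1 fast=3: a[fast]=0, fast++
slow=1 fast=4: a[fast]=0, fast++
slow=1 fast=5: a[fast]=3≠0 swap→a[1]=3, slow++,fast++
slow=2 fast=6: a[fast]=0, fast++
slow=2 fast=7: a[fast]=0, fast++
slow=2 fast=8: a[fast]=0, fast++
slow=2 fast=9: a[fast]=0, fast++
slow=2 fast=10: a[fast]=0, fast++
slow=2 fast=11: a[fast]=5≠0 swap→a[2]=5, slow++,fast++
slow=3 fast=12: a[fast]=0, fast++
slow=3 fast=13: a[fast]=0, fast++
slow=3 fast=14: a[fast]=0, fast++
slow=3 fast=15: a[fast]=5≠0 swap→a[3]=5, slow++,fast++
slow=4 fast=16: a[fast]=0, fast++
slow=4 fast=17: a[fast]=0, fast++

[1, 3, 5, 5, 0, 0, 0, 0, 0, 0, 0, 0, 0, 0, 0, 0, 0, 0]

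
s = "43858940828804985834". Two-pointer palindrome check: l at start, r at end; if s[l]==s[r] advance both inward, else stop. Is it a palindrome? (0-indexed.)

not a palindrome (mismatch at 9,10)

l=0 r=19: '4'=='4', l++,r--
l=1 r=18: '3'=='3', l++,r--
l=2 r=17: '8'=='8', l++,r--
l=3 r=16: '5'=='5', l++,r--
l=4 r=15: '8'=='8', l++,r--
l=5 r=14: '9'=='9', l++,r--
l=6 r=13: '4'=='4', l++,r--
l=7 r=12: '0'=='0', l++,r--
l=8 r=11: '8'=='8', l++,r--
l=9 r=10: '2'!='8', stop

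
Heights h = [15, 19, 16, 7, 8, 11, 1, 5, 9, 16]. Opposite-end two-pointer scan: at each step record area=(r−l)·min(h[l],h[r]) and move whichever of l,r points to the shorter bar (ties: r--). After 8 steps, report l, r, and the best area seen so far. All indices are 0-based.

l=0 r=9: min(15,16)*9=135 best=135 *, l++
l=1 r=9: min(19,16)*8=128 best=135, r--
l=1 r=8: min(19,9)*7=63 best=135, r--
l=1 r=7: min(19,5)*6=30 best=135, r--
l=1 r=6: min(19,1)*5=5 best=135, r--
l=1 r=5: min(19,11)*4=44 best=135, r--
l=1 r=4: min(19,8)*3=24 best=135, r--
l=1 r=3: min(19,7)*2=14 best=135, r--

l=1, r=2, best area=135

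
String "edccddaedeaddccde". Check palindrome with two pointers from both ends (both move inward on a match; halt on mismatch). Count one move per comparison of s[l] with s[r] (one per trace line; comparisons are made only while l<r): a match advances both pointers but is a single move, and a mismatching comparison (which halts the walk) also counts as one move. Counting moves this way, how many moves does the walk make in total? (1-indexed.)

[1,17] 'e'=='e' → l++,r--
[2,16] 'd'=='d' → l++,r--
[3,15] 'c'=='c' → l++,r--
[4,14] 'c'=='c' → l++,r--
[5,13] 'd'=='d' → l++,r--
[6,12] 'd'=='d' → l++,r--
[7,11] 'a'=='a' → l++,r--
[8,10] 'e'=='e' → l++,r--

8 moves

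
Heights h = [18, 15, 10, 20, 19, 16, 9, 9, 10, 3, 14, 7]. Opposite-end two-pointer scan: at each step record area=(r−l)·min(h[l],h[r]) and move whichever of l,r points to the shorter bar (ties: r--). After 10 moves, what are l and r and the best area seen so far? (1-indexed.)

l=4, r=5, best area=140

l=1 r=12: min(18,7)*11=77 best=77 *, r--
l=1 r=11: min(18,14)*10=140 best=140 *, r--
l=1 r=10: min(18,3)*9=27 best=140, r--
l=1 r=9: min(18,10)*8=80 best=140, r--
l=1 r=8: min(18,9)*7=63 best=140, r--
l=1 r=7: min(18,9)*6=54 best=140, r--
l=1 r=6: min(18,16)*5=80 best=140, r--
l=1 r=5: min(18,19)*4=72 best=140, l++
l=2 r=5: min(15,19)*3=45 best=140, l++
l=3 r=5: min(10,19)*2=20 best=140, l++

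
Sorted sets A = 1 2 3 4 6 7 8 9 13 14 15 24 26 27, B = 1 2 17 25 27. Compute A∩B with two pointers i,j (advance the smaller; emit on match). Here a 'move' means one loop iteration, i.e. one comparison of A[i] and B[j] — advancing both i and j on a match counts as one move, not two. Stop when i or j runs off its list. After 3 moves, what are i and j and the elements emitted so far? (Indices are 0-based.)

i=3, j=2, emitted=[1, 2]

[i=0,j=0] 1==1 emit → i++,j++
[i=1,j=1] 2==2 emit → i++,j++
[i=2,j=2] 3<17 → i++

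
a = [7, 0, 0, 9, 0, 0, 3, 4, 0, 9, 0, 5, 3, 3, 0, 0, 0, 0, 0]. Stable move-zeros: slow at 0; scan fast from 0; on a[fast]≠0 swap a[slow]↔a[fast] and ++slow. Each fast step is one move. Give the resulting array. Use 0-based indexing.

[7, 9, 3, 4, 9, 5, 3, 3, 0, 0, 0, 0, 0, 0, 0, 0, 0, 0, 0]

slow=0 fast=0: a[fast]=7≠0 swap→a[0]=7, slow++,fast++
slow=1 fast=1: a[fast]=0, fast++
slow=1 fast=2: a[fast]=0, fast++
slow=1 fast=3: a[fast]=9≠0 swap→a[1]=9, slow++,fast++
slow=2 fast=4: a[fast]=0, fast++
slow=2 fast=5: a[fast]=0, fast++
slow=2 fast=6: a[fast]=3≠0 swap→a[2]=3, slow++,fast++
slow=3 fast=7: a[fast]=4≠0 swap→a[3]=4, slow++,fast++
slow=4 fast=8: a[fast]=0, fast++
slow=4 fast=9: a[fast]=9≠0 swap→a[4]=9, slow++,fast++
slow=5 fast=10: a[fast]=0, fast++
slow=5 fast=11: a[fast]=5≠0 swap→a[5]=5, slow++,fast++
slow=6 fast=12: a[fast]=3≠0 swap→a[6]=3, slow++,fast++
slow=7 fast=13: a[fast]=3≠0 swap→a[7]=3, slow++,fast++
slow=8 fast=14: a[fast]=0, fast++
slow=8 fast=15: a[fast]=0, fast++
slow=8 fast=16: a[fast]=0, fast++
slow=8 fast=17: a[fast]=0, fast++
slow=8 fast=18: a[fast]=0, fast++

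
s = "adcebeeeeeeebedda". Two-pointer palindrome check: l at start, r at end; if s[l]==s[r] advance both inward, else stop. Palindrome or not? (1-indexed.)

l=1 r=17: 'a'=='a', l++,r--
l=2 r=16: 'd'=='d', l++,r--
l=3 r=15: 'c'!='d', stop

not a palindrome (mismatch at 3,15)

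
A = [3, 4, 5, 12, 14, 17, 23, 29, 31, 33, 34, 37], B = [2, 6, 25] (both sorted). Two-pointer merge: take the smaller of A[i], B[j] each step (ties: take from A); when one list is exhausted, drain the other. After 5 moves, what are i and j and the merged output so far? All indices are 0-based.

i=0 j=0: A[i]=3>B[j]=2 take 2, j++
i=0 j=1: A[i]=3<=B[j]=6 take 3, i++
i=1 j=1: A[i]=4<=B[j]=6 take 4, i++
i=2 j=1: A[i]=5<=B[j]=6 take 5, i++
i=3 j=1: A[i]=12>B[j]=6 take 6, j++

i=3, j=2, merged so far=[2, 3, 4, 5, 6]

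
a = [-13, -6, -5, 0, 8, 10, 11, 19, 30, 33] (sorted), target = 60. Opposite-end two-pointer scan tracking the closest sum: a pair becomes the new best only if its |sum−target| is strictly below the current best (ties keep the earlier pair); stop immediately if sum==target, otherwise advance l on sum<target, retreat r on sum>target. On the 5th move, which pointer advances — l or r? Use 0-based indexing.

l=0 r=9: -13+33=20 d=40 *, l++
l=1 r=9: -6+33=27 d=33 *, l++
l=2 r=9: -5+33=28 d=32 *, l++
l=3 r=9: 0+33=33 d=27 *, l++
l=4 r=9: 8+33=41 d=19 *, l++

l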